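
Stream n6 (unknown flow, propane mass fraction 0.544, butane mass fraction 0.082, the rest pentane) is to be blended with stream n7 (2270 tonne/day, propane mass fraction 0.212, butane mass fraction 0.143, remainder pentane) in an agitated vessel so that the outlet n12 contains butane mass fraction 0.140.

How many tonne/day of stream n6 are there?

117.4 tonne/day

Let n6 be the unknown flow. Total out = 2270 + n6.
butane balance: 324.61 + 0.082·n6 = 0.140·(2270 + n6)
(0.082 − 0.140)·n6 = 0.140×2270 − 324.61 = -6.81
n6 = -6.81 / -0.058 = 117.41 tonne/day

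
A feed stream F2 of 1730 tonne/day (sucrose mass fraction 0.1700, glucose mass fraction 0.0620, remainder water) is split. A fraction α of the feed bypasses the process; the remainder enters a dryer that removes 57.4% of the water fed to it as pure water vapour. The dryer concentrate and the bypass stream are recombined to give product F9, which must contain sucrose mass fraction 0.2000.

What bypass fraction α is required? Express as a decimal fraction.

All 1730×0.170 = 294.1 tonne/day of sucrose reaches F9, so F9 = 294.1/0.200 = 1470.5 tonne/day and vapour = 259.5 tonne/day.
The evaporator receives (1−α)·1730 of feed at 0.768 water and removes 0.574 of that water:
0.574×0.768×(1−α)×1730 = 259.5
(1−α) = 259.5/762.64 = 0.3403;  α = 0.6597.

0.660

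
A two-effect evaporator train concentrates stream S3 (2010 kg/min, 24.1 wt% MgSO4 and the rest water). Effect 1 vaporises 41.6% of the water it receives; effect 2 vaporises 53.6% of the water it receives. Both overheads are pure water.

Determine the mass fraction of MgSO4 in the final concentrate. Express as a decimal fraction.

water in feed = 2010×0.759 = 1525.6 kg/min.
After stage 1: water left = (1−0.416)×1525.6 = 890.94; stream total = 1375.4 kg/min.
After stage 2: water left = (1−0.536)×890.94 = 413.4; final concentrate = 897.81 kg/min.
MgSO4 fraction = 484.41/897.81 = 0.540.

0.540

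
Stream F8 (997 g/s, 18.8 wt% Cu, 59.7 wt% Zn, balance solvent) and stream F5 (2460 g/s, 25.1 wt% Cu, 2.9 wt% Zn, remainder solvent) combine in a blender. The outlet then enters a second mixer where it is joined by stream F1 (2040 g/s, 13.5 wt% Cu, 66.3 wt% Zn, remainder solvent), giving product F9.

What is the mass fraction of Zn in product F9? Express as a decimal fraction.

0.367

Overall, product flow = 5497 g/s.
Zn in = 997×0.597 + 2460×0.029 + 2040×0.663 = 2019.1 g/s.
Zn fraction in F9 = 0.367.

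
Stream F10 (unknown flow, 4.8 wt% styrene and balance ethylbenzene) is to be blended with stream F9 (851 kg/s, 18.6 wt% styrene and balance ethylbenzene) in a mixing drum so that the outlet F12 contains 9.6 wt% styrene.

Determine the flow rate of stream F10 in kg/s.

Let F10 be the unknown flow. Total out = 851 + F10.
styrene balance: 158.29 + 0.048·F10 = 0.096·(851 + F10)
(0.048 − 0.096)·F10 = 0.096×851 − 158.29 = -76.59
F10 = -76.59 / -0.048 = 1595.6 kg/s

1596 kg/s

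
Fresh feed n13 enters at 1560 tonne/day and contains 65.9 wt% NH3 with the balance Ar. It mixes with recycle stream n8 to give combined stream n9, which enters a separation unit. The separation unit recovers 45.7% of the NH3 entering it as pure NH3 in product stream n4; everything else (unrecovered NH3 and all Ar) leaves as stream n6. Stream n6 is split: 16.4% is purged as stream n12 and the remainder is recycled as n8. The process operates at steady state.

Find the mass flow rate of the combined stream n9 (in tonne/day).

Ar enters only via n13 and leaves only via the purge: 1560×0.341 = 0.164×(Ar in n6), and the separation unit passes all Ar, so Ar in n9 = Ar in n6 = 3243.7 tonne/day.
NH3 in n9: m_A = 1560×0.659 + (1−0.164)·(1−0.457)·m_A, so m_A = 1028/0.5461 = 1882.7 tonne/day.
n9 = 1882.7 + 3243.7 = 5126.3 tonne/day.

5126 tonne/day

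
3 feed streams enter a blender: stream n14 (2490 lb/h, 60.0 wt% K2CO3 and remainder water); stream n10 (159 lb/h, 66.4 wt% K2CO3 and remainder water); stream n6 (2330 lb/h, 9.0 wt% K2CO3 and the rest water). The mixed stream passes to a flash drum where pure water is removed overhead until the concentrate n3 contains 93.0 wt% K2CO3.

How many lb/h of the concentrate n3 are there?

1945 lb/h

K2CO3 entering = 2490×0.600 + 159×0.664 + 2330×0.090 = 1809.3 lb/h.
All K2CO3 reports to n3, so n3 = 1809.3/0.930 = 1945.5 lb/h.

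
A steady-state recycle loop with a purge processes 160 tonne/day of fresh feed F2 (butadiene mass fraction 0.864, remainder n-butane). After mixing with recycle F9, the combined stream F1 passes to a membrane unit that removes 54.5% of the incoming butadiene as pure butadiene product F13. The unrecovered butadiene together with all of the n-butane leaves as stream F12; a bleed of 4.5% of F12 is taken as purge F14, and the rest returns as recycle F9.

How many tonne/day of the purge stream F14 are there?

26.77 tonne/day

n-butane enters only via F2 and leaves only via the purge: 160×0.136 = 0.045×(n-butane in F12), and the membrane unit passes all n-butane, so n-butane in F1 = n-butane in F12 = 483.56 tonne/day.
butadiene in F1: m_A = 160×0.864 + (1−0.045)·(1−0.545)·m_A, so m_A = 138.24/0.5655 = 244.47 tonne/day.
F12 = (1−0.545)×244.47 + 483.56 = 594.79 tonne/day.
Purge F14 = 0.045×594.79 = 26.765 tonne/day.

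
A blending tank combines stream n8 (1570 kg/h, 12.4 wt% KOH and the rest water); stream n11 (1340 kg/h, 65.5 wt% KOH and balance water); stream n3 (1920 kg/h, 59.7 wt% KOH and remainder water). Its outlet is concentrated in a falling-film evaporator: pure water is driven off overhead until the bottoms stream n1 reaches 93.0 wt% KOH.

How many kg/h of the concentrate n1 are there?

KOH entering = 1570×0.124 + 1340×0.655 + 1920×0.597 = 2218.6 kg/h.
All KOH reports to n1, so n1 = 2218.6/0.930 = 2385.6 kg/h.

2386 kg/h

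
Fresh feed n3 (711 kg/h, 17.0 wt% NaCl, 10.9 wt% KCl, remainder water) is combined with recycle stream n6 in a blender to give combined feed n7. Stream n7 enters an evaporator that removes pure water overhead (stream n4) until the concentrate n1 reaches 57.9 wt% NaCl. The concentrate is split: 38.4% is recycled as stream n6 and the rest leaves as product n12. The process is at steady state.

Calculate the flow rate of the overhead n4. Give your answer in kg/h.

502.2 kg/h

Overall NaCl balance (none leaves overhead): NaCl in fresh feed = NaCl in product, i.e. 711×0.170 = (1−0.384)·n1·0.579.
n1 = 120.87/(0.579×0.616) = 338.89 kg/h.
Recycle n6 = 0.384×338.89 = 130.13 kg/h.
Combined feed n7 = 711 + 130.13 = 841.13 kg/h.
Overhead n4 = n7 − n1 = 841.13 − 338.89 = 502.24 kg/h.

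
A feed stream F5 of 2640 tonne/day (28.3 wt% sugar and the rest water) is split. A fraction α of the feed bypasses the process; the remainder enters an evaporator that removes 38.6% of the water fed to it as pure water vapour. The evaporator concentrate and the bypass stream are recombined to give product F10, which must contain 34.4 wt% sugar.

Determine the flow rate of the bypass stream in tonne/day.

948.5 tonne/day

All 2640×0.283 = 747.12 tonne/day of sugar reaches F10, so F10 = 747.12/0.344 = 2171.9 tonne/day and vapour = 468.14 tonne/day.
The evaporator receives (1−α)·2640 of feed at 0.717 water and removes 0.386 of that water:
0.386×0.717×(1−α)×2640 = 468.14
(1−α) = 468.14/730.65 = 0.6407;  α = 0.3593.
Bypass flow = 0.3593×2640 = 948.51 tonne/day.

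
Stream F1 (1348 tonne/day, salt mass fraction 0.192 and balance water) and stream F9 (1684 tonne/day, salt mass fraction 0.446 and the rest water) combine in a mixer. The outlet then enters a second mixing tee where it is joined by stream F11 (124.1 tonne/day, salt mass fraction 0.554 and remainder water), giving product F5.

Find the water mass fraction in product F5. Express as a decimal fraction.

0.658

Overall, product flow = 3156.1 tonne/day.
water in = 1348×0.808 + 1684×0.554 + 124.1×0.446 = 2077.5 tonne/day.
water fraction in F5 = 0.658.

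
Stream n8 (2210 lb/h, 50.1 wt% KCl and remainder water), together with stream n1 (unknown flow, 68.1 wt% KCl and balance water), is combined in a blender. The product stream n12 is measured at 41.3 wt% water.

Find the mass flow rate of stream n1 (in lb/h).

2022 lb/h

Let n1 be the unknown flow. Total out = 2210 + n1.
water balance: 1102.8 + 0.319·n1 = 0.413·(2210 + n1)
(0.319 − 0.413)·n1 = 0.413×2210 − 1102.8 = -190.06
n1 = -190.06 / -0.094 = 2021.9 lb/h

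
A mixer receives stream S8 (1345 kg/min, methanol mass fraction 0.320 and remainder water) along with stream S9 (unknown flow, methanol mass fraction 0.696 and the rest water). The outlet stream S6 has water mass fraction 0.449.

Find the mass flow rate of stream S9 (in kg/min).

2143 kg/min

Let S9 be the unknown flow. Total out = 1345 + S9.
water balance: 914.6 + 0.304·S9 = 0.449·(1345 + S9)
(0.304 − 0.449)·S9 = 0.449×1345 − 914.6 = -310.7
S9 = -310.7 / -0.145 = 2142.7 kg/min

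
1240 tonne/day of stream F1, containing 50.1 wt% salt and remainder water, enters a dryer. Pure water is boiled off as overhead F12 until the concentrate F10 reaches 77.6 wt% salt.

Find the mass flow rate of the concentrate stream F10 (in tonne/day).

salt is conserved: 1240×0.501 = 621.24 tonne/day all reports to the concentrate.
Concentrate = 621.24/(target fraction) = 800.57 tonne/day.

800.6 tonne/day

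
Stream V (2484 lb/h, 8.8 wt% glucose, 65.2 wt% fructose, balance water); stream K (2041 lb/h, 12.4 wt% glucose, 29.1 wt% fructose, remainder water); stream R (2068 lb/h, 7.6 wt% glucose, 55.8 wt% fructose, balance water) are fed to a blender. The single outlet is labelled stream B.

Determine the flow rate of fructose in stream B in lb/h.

fructose out = fructose in = 2484×0.652 + 2041×0.291 + 2068×0.558 = 3367.4 lb/h.

3367 lb/h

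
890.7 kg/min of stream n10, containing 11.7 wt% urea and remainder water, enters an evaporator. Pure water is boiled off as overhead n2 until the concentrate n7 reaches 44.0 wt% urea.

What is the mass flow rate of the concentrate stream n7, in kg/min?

urea is conserved: 890.7×0.117 = 104.21 kg/min all reports to the concentrate.
Concentrate = 104.21/(target fraction) = 236.85 kg/min.

236.8 kg/min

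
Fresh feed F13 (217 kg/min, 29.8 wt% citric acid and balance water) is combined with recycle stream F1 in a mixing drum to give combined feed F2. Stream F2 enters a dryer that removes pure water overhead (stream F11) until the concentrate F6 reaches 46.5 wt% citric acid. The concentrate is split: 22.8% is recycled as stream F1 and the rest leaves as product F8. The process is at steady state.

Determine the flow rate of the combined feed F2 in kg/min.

Overall citric acid balance (none leaves overhead): citric acid in fresh feed = citric acid in product, i.e. 217×0.298 = (1−0.228)·F6·0.465.
F6 = 64.666/(0.465×0.772) = 180.14 kg/min.
Recycle F1 = 0.228×180.14 = 41.072 kg/min.
Combined feed F2 = 217 + 41.072 = 258.07 kg/min.

258.1 kg/min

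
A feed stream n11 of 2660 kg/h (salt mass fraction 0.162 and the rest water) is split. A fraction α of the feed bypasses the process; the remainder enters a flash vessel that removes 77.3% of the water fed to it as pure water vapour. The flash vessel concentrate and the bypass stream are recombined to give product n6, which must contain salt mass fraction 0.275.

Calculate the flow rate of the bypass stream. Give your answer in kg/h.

972.7 kg/h

All 2660×0.162 = 430.92 kg/h of salt reaches n6, so n6 = 430.92/0.275 = 1567 kg/h and vapour = 1093 kg/h.
The evaporator receives (1−α)·2660 of feed at 0.838 water and removes 0.773 of that water:
0.773×0.838×(1−α)×2660 = 1093
(1−α) = 1093/1723.1 = 0.6343;  α = 0.3657.
Bypass flow = 0.3657×2660 = 972.66 kg/h.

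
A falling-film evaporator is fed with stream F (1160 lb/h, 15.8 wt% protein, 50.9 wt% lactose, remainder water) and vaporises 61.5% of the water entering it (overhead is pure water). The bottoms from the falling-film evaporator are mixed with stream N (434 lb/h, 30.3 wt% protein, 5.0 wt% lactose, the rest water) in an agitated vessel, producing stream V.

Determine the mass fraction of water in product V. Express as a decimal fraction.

0.317

Vapour removed = 0.615×0.333×1160 = 237.56 lb/h; concentrate = 922.44 lb/h.
water reaching the mixer = 148.72 (from concentrate) + 434×0.647 = 429.52 lb/h.
Product flow = 922.44 + 434 = 1356.4 lb/h; water fraction = 0.317.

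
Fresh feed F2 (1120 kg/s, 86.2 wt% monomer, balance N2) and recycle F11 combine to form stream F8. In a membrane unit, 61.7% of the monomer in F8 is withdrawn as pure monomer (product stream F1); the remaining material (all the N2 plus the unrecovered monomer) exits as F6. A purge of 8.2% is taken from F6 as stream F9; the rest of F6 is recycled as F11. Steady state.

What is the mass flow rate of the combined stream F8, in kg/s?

N2 enters only via F2 and leaves only via the purge: 1120×0.138 = 0.082×(N2 in F6), and the membrane unit passes all N2, so N2 in F8 = N2 in F6 = 1884.9 kg/s.
monomer in F8: m_A = 1120×0.862 + (1−0.082)·(1−0.617)·m_A, so m_A = 965.44/0.6484 = 1488.9 kg/s.
F8 = 1488.9 + 1884.9 = 3373.8 kg/s.

3374 kg/s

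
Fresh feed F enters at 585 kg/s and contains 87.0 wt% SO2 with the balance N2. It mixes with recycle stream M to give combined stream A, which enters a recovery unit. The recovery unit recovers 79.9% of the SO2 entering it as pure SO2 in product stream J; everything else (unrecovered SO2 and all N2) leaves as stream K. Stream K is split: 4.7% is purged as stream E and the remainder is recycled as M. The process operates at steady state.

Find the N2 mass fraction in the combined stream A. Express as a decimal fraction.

N2 enters only via F and leaves only via the purge: 585×0.130 = 0.047×(N2 in K), and the recovery unit passes all N2, so N2 in A = N2 in K = 1618.1 kg/s.
SO2 in A: m_A = 585×0.870 + (1−0.047)·(1−0.799)·m_A, so m_A = 508.95/0.8084 = 629.54 kg/s.
A = 629.54 + 1618.1 = 2247.6 kg/s.
N2 fraction in A = 1618.1/2247.6 = 0.720.

0.720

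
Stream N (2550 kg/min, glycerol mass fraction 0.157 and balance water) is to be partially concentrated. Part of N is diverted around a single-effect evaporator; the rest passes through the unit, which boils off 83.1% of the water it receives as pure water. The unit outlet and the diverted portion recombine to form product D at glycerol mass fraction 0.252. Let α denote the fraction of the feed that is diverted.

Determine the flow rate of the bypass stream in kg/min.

1178 kg/min

All 2550×0.157 = 400.35 kg/min of glycerol reaches D, so D = 400.35/0.252 = 1588.7 kg/min and vapour = 961.31 kg/min.
The evaporator receives (1−α)·2550 of feed at 0.843 water and removes 0.831 of that water:
0.831×0.843×(1−α)×2550 = 961.31
(1−α) = 961.31/1786.4 = 0.5381;  α = 0.4619.
Bypass flow = 0.4619×2550 = 1177.7 kg/min.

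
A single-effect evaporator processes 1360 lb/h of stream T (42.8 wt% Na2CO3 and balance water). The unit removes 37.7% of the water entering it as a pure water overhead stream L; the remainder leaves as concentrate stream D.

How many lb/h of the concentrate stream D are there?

1067 lb/h

water entering = 1360×0.572 = 777.92 lb/h; overhead removed = 0.377×777.92 = 293.28 lb/h.
Concentrate = 1360 − 293.28 = 1066.7 lb/h.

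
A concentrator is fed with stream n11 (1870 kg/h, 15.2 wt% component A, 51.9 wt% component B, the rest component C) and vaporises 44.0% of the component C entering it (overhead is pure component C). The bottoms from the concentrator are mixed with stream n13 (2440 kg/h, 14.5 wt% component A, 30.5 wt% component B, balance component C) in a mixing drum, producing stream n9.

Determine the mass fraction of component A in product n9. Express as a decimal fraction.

0.1580

Vapour removed = 0.440×0.329×1870 = 270.7 kg/h; concentrate = 1599.3 kg/h.
component A reaching the mixer = 284.24 (from concentrate) + 2440×0.145 = 638.04 kg/h.
Product flow = 1599.3 + 2440 = 4039.3 kg/h; component A fraction = 0.1580.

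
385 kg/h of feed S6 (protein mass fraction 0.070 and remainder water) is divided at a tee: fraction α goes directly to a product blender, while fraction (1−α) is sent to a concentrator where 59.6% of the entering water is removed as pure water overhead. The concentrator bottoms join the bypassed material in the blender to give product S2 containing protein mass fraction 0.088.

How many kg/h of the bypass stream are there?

242.9 kg/h

All 385×0.070 = 26.95 kg/h of protein reaches S2, so S2 = 26.95/0.088 = 306.25 kg/h and vapour = 78.75 kg/h.
The evaporator receives (1−α)·385 of feed at 0.930 water and removes 0.596 of that water:
0.596×0.930×(1−α)×385 = 78.75
(1−α) = 78.75/213.4 = 0.3690;  α = 0.6310.
Bypass flow = 0.6310×385 = 242.92 kg/h.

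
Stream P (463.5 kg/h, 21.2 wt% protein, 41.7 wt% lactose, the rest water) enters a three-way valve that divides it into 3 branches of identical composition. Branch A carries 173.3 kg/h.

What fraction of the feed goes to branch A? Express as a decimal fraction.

0.374

Fraction to A = 173.3/463.5 = 0.3739.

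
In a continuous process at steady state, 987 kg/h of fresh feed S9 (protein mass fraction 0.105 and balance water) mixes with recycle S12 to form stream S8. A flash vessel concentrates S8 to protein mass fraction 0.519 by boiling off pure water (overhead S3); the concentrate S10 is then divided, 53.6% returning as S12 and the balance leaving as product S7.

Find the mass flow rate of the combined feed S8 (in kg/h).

1218 kg/h

Overall protein balance (none leaves overhead): protein in fresh feed = protein in product, i.e. 987×0.105 = (1−0.536)·S10·0.519.
S10 = 103.63/(0.519×0.464) = 430.35 kg/h.
Recycle S12 = 0.536×430.35 = 230.67 kg/h.
Combined feed S8 = 987 + 230.67 = 1217.7 kg/h.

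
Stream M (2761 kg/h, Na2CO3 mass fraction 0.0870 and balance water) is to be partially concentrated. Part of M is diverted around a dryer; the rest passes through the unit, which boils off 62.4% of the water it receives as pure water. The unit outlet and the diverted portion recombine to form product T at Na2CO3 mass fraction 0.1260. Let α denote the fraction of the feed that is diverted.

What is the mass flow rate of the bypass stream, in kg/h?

All 2761×0.087 = 240.21 kg/h of Na2CO3 reaches T, so T = 240.21/0.126 = 1906.4 kg/h and vapour = 854.6 kg/h.
The evaporator receives (1−α)·2761 of feed at 0.913 water and removes 0.624 of that water:
0.624×0.913×(1−α)×2761 = 854.6
(1−α) = 854.6/1573 = 0.5433;  α = 0.4567.
Bypass flow = 0.4567×2761 = 1261 kg/h.

1261 kg/h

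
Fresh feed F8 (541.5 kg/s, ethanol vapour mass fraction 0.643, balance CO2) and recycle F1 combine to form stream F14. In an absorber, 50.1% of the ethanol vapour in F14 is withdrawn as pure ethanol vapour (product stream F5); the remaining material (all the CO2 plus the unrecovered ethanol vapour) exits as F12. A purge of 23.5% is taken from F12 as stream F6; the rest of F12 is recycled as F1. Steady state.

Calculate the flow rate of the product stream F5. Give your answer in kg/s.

ethanol vapour in F14: m_A = 541.5×0.643 + (1−0.235)·(1−0.501)·m_A, so m_A = 348.18/0.6183 = 563.16 kg/s.
Product F5 = 0.501×563.16 = 282.15 kg/s.

282.1 kg/s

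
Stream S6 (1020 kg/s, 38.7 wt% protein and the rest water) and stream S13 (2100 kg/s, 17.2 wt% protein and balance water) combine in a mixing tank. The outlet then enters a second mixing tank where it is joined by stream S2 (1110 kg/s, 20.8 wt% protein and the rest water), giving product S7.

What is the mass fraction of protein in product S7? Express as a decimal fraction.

Overall, product flow = 4230 kg/s.
protein in = 1020×0.387 + 2100×0.172 + 1110×0.208 = 986.82 kg/s.
protein fraction in S7 = 0.233.

0.233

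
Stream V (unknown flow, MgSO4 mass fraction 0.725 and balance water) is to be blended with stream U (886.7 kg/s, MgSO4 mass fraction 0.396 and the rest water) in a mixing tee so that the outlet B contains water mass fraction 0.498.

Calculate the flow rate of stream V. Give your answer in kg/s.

421.5 kg/s

Let V be the unknown flow. Total out = 886.7 + V.
water balance: 535.57 + 0.275·V = 0.498·(886.7 + V)
(0.275 − 0.498)·V = 0.498×886.7 − 535.57 = -93.99
V = -93.99 / -0.223 = 421.48 kg/s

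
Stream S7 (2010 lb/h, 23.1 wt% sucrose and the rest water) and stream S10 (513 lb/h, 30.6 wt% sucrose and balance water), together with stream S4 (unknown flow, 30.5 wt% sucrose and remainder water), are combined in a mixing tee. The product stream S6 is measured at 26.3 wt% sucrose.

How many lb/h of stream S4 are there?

Let S4 be the unknown flow. Total out = 2523 + S4.
sucrose balance: 621.29 + 0.305·S4 = 0.263·(2523 + S4)
(0.305 − 0.263)·S4 = 0.263×2523 − 621.29 = 42.261
S4 = 42.261 / 0.042 = 1006.2 lb/h

1006 lb/h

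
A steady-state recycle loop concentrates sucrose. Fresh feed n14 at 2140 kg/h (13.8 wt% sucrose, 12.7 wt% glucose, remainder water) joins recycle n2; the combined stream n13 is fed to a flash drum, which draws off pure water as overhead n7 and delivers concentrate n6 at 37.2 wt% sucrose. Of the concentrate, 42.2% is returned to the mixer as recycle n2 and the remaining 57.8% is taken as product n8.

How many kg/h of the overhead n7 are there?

Overall sucrose balance (none leaves overhead): sucrose in fresh feed = sucrose in product, i.e. 2140×0.138 = (1−0.422)·n6·0.372.
n6 = 295.32/(0.372×0.578) = 1373.5 kg/h.
Recycle n2 = 0.422×1373.5 = 579.61 kg/h.
Combined feed n13 = 2140 + 579.61 = 2719.6 kg/h.
Overhead n7 = n13 − n6 = 2719.6 − 1373.5 = 1346.1 kg/h.

1346 kg/h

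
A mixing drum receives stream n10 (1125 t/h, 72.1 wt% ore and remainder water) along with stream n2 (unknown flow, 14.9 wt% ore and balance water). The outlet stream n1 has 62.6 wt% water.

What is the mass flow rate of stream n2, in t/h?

1735 t/h

Let n2 be the unknown flow. Total out = 1125 + n2.
water balance: 313.88 + 0.851·n2 = 0.626·(1125 + n2)
(0.851 − 0.626)·n2 = 0.626×1125 − 313.88 = 390.37
n2 = 390.37 / 0.225 = 1735 t/h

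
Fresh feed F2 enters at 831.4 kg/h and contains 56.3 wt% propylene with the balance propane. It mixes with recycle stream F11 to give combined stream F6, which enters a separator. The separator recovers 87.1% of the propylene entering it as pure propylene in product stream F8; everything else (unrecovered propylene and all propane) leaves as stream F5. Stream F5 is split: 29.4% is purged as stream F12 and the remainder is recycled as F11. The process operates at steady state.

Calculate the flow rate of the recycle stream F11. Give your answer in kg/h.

propane enters only via F2 and leaves only via the purge: 831.4×0.437 = 0.294×(propane in F5), and the separator passes all propane, so propane in F6 = propane in F5 = 1235.8 kg/h.
propylene in F6: m_A = 831.4×0.563 + (1−0.294)·(1−0.871)·m_A, so m_A = 468.08/0.9089 = 514.98 kg/h.
F5 = (1−0.871)×514.98 + 1235.8 = 1302.2 kg/h.
Recycle F11 = (1−0.294)×1302.2 = 919.37 kg/h.

919.4 kg/h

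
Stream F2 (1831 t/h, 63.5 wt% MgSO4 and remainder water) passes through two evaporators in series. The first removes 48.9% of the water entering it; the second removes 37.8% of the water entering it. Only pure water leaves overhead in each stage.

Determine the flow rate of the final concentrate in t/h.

1375 t/h

water in feed = 1831×0.365 = 668.31 t/h.
After stage 1: water left = (1−0.489)×668.31 = 341.51; stream total = 1504.2 t/h.
After stage 2: water left = (1−0.378)×341.51 = 212.42; final concentrate = 1375.1 t/h.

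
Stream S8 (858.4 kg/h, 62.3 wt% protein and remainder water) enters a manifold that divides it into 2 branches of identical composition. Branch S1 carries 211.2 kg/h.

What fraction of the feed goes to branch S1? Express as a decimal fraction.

Fraction to S1 = 211.2/858.4 = 0.2460.

0.246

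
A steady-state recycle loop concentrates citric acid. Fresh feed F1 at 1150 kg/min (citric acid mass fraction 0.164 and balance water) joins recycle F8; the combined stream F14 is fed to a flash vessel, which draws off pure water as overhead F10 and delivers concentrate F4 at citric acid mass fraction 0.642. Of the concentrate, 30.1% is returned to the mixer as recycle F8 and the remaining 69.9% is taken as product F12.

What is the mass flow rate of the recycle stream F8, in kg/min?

126.5 kg/min

Overall citric acid balance (none leaves overhead): citric acid in fresh feed = citric acid in product, i.e. 1150×0.164 = (1−0.301)·F4·0.642.
F4 = 188.6/(0.642×0.699) = 420.27 kg/min.
Recycle F8 = 0.301×420.27 = 126.5 kg/min.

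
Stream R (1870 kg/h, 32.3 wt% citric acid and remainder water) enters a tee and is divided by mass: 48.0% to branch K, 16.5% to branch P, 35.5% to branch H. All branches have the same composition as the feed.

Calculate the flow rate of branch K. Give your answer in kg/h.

897.6 kg/h

Branch K flow = 0.480×1870 = 897.6 kg/h.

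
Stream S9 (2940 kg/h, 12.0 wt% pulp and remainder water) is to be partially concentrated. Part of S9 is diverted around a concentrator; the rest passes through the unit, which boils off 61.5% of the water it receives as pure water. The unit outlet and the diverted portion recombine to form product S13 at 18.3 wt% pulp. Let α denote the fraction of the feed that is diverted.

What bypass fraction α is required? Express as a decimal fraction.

All 2940×0.120 = 352.8 kg/h of pulp reaches S13, so S13 = 352.8/0.183 = 1927.9 kg/h and vapour = 1012.1 kg/h.
The evaporator receives (1−α)·2940 of feed at 0.880 water and removes 0.615 of that water:
0.615×0.880×(1−α)×2940 = 1012.1
(1−α) = 1012.1/1591.1 = 0.6361;  α = 0.3639.

0.364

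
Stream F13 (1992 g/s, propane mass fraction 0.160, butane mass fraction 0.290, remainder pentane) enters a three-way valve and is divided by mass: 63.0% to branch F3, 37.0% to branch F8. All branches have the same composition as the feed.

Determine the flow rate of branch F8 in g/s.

Branch F8 flow = 0.370×1992 = 737.04 g/s.

737 g/s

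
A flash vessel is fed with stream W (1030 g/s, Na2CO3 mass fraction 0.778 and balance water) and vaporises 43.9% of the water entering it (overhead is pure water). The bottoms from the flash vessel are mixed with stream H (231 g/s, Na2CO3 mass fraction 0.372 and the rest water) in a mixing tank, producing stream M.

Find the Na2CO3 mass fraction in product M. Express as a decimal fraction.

Vapour removed = 0.439×0.222×1030 = 100.38 g/s; concentrate = 929.62 g/s.
Na2CO3 reaching the mixer = 801.34 (from concentrate) + 231×0.372 = 887.27 g/s.
Product flow = 929.62 + 231 = 1160.6 g/s; Na2CO3 fraction = 0.764.

0.764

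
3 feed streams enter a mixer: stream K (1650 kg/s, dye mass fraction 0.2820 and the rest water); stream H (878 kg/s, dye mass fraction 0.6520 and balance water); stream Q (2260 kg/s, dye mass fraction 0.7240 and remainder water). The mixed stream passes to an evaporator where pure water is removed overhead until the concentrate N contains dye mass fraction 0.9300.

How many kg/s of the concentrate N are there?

dye entering = 1650×0.282 + 878×0.652 + 2260×0.724 = 2674 kg/s.
All dye reports to N, so N = 2674/0.930 = 2875.3 kg/s.

2875 kg/s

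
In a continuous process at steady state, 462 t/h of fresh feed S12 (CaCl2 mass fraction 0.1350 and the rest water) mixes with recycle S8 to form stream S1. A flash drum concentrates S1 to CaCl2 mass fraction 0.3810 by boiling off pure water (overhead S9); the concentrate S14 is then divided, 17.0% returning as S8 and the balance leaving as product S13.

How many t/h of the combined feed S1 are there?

Overall CaCl2 balance (none leaves overhead): CaCl2 in fresh feed = CaCl2 in product, i.e. 462×0.135 = (1−0.170)·S14·0.381.
S14 = 62.37/(0.381×0.830) = 197.23 t/h.
Recycle S8 = 0.170×197.23 = 33.529 t/h.
Combined feed S1 = 462 + 33.529 = 495.53 t/h.

495.5 t/h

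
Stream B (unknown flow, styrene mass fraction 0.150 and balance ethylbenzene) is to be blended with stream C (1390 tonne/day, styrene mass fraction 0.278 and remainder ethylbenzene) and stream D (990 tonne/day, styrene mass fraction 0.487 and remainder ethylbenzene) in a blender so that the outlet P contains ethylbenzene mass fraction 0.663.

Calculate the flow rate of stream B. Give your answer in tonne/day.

355.6 tonne/day

Let B be the unknown flow. Total out = 2380 + B.
ethylbenzene balance: 1511.4 + 0.850·B = 0.663·(2380 + B)
(0.850 − 0.663)·B = 0.663×2380 − 1511.4 = 66.49
B = 66.49 / 0.187 = 355.56 tonne/day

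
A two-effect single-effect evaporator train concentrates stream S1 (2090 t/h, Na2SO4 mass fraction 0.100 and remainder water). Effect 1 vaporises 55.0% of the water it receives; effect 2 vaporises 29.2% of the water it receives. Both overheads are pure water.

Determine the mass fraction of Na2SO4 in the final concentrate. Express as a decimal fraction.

0.259

water in feed = 2090×0.900 = 1881 t/h.
After stage 1: water left = (1−0.550)×1881 = 846.45; stream total = 1055.4 t/h.
After stage 2: water left = (1−0.292)×846.45 = 599.29; final concentrate = 808.29 t/h.
Na2SO4 fraction = 209/808.29 = 0.259.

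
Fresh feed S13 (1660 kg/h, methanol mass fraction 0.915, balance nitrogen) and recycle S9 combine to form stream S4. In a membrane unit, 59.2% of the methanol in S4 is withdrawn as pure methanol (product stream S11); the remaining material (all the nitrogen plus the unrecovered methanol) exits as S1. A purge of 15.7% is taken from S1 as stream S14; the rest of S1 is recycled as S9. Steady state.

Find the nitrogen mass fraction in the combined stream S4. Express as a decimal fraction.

0.280

nitrogen enters only via S13 and leaves only via the purge: 1660×0.085 = 0.157×(nitrogen in S1), and the membrane unit passes all nitrogen, so nitrogen in S4 = nitrogen in S1 = 898.73 kg/h.
methanol in S4: m_A = 1660×0.915 + (1−0.157)·(1−0.592)·m_A, so m_A = 1518.9/0.6561 = 2315.2 kg/h.
S4 = 2315.2 + 898.73 = 3213.9 kg/h.
nitrogen fraction in S4 = 898.73/3213.9 = 0.280.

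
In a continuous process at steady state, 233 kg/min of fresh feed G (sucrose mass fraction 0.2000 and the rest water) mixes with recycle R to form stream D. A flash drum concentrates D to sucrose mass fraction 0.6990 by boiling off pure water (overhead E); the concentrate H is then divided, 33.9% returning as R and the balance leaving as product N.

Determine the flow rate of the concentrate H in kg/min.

Overall sucrose balance (none leaves overhead): sucrose in fresh feed = sucrose in product, i.e. 233×0.200 = (1−0.339)·H·0.699.
H = 46.6/(0.699×0.661) = 100.86 kg/min.

100.9 kg/min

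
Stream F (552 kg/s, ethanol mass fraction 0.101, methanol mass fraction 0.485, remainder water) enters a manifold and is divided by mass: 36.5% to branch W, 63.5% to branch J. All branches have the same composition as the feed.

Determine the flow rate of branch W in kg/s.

Branch W flow = 0.365×552 = 201.48 kg/s.

201.5 kg/s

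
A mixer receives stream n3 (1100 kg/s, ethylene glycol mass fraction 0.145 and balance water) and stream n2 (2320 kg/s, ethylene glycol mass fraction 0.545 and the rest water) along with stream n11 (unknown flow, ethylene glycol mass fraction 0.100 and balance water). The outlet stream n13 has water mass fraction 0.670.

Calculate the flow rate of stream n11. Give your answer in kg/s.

1284 kg/s

Let n11 be the unknown flow. Total out = 3420 + n11.
water balance: 1996.1 + 0.900·n11 = 0.670·(3420 + n11)
(0.900 − 0.670)·n11 = 0.670×3420 − 1996.1 = 295.3
n11 = 295.3 / 0.230 = 1283.9 kg/s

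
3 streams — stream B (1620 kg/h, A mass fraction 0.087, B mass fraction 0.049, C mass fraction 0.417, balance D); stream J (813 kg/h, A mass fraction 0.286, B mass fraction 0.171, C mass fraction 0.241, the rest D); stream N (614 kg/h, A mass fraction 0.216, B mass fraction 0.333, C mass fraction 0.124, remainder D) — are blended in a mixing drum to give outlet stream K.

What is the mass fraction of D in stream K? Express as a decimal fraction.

0.384

Total flow out = 1620 + 813 + 614 = 3047 kg/h.
D in = 1620×0.447 + 813×0.302 + 614×0.327 = 1170.4 kg/h.
D mass fraction in K = 1170.4/3047 = 0.384.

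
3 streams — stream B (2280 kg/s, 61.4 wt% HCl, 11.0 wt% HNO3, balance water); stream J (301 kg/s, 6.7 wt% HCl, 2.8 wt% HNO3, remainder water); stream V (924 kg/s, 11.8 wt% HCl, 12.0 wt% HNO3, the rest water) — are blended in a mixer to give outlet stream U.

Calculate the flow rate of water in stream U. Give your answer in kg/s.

1606 kg/s

water out = water in = 2280×0.276 + 301×0.905 + 924×0.762 = 1605.8 kg/s.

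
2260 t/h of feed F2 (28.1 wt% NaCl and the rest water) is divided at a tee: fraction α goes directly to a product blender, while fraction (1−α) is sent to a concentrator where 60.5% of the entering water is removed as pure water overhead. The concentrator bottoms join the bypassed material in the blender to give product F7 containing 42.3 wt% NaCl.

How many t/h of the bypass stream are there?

515.9 t/h

All 2260×0.281 = 635.06 t/h of NaCl reaches F7, so F7 = 635.06/0.423 = 1501.3 t/h and vapour = 758.68 t/h.
The evaporator receives (1−α)·2260 of feed at 0.719 water and removes 0.605 of that water:
0.605×0.719×(1−α)×2260 = 758.68
(1−α) = 758.68/983.09 = 0.7717;  α = 0.2283.
Bypass flow = 0.2283×2260 = 515.9 t/h.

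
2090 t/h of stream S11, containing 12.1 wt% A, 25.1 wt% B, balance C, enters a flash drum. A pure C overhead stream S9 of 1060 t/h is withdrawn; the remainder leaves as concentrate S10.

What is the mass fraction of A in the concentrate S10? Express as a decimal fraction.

0.246

A is not removed: 2090×0.121 = 252.89 t/h of A enters S10.
Concentrate = 2090 − 1060 = 1030 t/h.
Mass fraction = 252.89/1030 = 0.246.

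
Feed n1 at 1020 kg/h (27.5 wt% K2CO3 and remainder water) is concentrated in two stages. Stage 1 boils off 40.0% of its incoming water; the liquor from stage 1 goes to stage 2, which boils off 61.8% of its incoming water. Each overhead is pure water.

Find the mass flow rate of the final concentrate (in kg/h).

450 kg/h

water in feed = 1020×0.725 = 739.5 kg/h.
After stage 1: water left = (1−0.400)×739.5 = 443.7; stream total = 724.2 kg/h.
After stage 2: water left = (1−0.618)×443.7 = 169.49; final concentrate = 449.99 kg/h.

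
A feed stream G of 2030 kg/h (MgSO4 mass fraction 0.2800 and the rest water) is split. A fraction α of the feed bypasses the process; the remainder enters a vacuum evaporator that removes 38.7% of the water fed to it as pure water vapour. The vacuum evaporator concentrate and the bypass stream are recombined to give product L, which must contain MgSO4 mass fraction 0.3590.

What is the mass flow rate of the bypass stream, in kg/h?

426.8 kg/h

All 2030×0.280 = 568.4 kg/h of MgSO4 reaches L, so L = 568.4/0.359 = 1583.3 kg/h and vapour = 446.71 kg/h.
The evaporator receives (1−α)·2030 of feed at 0.720 water and removes 0.387 of that water:
0.387×0.720×(1−α)×2030 = 446.71
(1−α) = 446.71/565.64 = 0.7897;  α = 0.2103.
Bypass flow = 0.2103×2030 = 426.81 kg/h.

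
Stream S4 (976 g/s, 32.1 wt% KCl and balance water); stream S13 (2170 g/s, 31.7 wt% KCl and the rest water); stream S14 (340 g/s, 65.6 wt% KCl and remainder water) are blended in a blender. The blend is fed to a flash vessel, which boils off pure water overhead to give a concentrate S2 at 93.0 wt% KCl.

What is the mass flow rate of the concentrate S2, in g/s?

KCl entering = 976×0.321 + 2170×0.317 + 340×0.656 = 1224.2 g/s.
All KCl reports to S2, so S2 = 1224.2/0.930 = 1316.4 g/s.

1316 g/s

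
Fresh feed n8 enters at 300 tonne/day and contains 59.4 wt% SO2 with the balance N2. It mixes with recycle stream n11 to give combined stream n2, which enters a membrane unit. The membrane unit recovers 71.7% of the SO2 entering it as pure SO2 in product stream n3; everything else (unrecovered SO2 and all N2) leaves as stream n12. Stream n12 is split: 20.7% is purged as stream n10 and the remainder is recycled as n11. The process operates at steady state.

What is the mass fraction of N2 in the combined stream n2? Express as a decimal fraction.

0.719

N2 enters only via n8 and leaves only via the purge: 300×0.406 = 0.207×(N2 in n12), and the membrane unit passes all N2, so N2 in n2 = N2 in n12 = 588.41 tonne/day.
SO2 in n2: m_A = 300×0.594 + (1−0.207)·(1−0.717)·m_A, so m_A = 178.2/0.7756 = 229.76 tonne/day.
n2 = 229.76 + 588.41 = 818.17 tonne/day.
N2 fraction in n2 = 588.41/818.17 = 0.719.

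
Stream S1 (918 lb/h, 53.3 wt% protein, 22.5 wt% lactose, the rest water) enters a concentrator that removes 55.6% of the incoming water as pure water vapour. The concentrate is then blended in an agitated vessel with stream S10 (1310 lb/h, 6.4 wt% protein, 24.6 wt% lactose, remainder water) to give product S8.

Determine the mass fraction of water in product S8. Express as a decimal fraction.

Vapour removed = 0.556×0.242×918 = 123.52 lb/h; concentrate = 794.48 lb/h.
water reaching the mixer = 98.637 (from concentrate) + 1310×0.690 = 1002.5 lb/h.
Product flow = 794.48 + 1310 = 2104.5 lb/h; water fraction = 0.476.

0.476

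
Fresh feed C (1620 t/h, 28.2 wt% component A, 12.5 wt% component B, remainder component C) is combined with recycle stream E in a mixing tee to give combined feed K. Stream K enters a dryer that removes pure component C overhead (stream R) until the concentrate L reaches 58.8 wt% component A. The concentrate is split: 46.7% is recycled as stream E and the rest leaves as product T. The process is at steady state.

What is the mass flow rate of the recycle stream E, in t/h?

Overall component A balance (none leaves overhead): component A in fresh feed = component A in product, i.e. 1620×0.282 = (1−0.467)·L·0.588.
L = 456.84/(0.588×0.533) = 1457.7 t/h.
Recycle E = 0.467×1457.7 = 680.73 t/h.

680.7 t/h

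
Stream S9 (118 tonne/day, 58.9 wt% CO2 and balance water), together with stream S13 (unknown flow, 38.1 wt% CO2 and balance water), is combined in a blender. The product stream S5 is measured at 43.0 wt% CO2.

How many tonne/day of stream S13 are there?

Let S13 be the unknown flow. Total out = 118 + S13.
CO2 balance: 69.502 + 0.381·S13 = 0.430·(118 + S13)
(0.381 − 0.430)·S13 = 0.430×118 − 69.502 = -18.762
S13 = -18.762 / -0.049 = 382.9 tonne/day

382.9 tonne/day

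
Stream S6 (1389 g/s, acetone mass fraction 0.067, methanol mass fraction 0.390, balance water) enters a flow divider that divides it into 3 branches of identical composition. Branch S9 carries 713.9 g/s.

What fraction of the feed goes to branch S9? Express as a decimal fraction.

0.514

Fraction to S9 = 713.9/1389 = 0.5140.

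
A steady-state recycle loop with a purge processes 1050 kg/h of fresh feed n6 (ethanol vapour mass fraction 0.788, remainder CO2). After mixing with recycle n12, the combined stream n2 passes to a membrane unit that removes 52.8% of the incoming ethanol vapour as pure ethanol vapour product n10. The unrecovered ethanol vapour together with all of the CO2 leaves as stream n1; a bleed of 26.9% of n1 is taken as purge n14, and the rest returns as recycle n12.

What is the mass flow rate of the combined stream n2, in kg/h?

CO2 enters only via n6 and leaves only via the purge: 1050×0.212 = 0.269×(CO2 in n1), and the membrane unit passes all CO2, so CO2 in n2 = CO2 in n1 = 827.51 kg/h.
ethanol vapour in n2: m_A = 1050×0.788 + (1−0.269)·(1−0.528)·m_A, so m_A = 827.4/0.6550 = 1263.3 kg/h.
n2 = 1263.3 + 827.51 = 2090.8 kg/h.

2091 kg/h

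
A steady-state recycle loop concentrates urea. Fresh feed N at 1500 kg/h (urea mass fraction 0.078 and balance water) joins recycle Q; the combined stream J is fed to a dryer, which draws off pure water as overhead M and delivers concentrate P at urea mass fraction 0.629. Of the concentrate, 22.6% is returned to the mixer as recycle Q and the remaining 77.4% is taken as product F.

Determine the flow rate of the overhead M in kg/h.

1314 kg/h

Overall urea balance (none leaves overhead): urea in fresh feed = urea in product, i.e. 1500×0.078 = (1−0.226)·P·0.629.
P = 117/(0.629×0.774) = 240.32 kg/h.
Recycle Q = 0.226×240.32 = 54.313 kg/h.
Combined feed J = 1500 + 54.313 = 1554.3 kg/h.
Overhead M = J − P = 1554.3 − 240.32 = 1314 kg/h.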